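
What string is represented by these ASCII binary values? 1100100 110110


Codes (binary): 1100100 110110
Per-code ASCII lookup:
  1100100 = 100  (range 97-122: lowercase, 100 - 97 = 3) → 'd'
  110110 = 54  (range 48-57: digits, 54 - 48 = 6) → '6'
= 'd6'


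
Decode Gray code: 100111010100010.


Gray code: 100111010100010
MSB stays the same: 1
Each subsequent bit = prev_binary XOR current_gray:
  B[1] = 1 XOR 0 = 1
  B[2] = 1 XOR 0 = 1
  B[3] = 1 XOR 1 = 0
  B[4] = 0 XOR 1 = 1
  B[5] = 1 XOR 1 = 0
  B[6] = 0 XOR 0 = 0
  B[7] = 0 XOR 1 = 1
  B[8] = 1 XOR 0 = 1
  B[9] = 1 XOR 1 = 0
  B[10] = 0 XOR 0 = 0
  B[11] = 0 XOR 0 = 0
  B[12] = 0 XOR 0 = 0
  B[13] = 0 XOR 1 = 1
  B[14] = 1 XOR 0 = 1
= 111010011000011 (29891 decimal)


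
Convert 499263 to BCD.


Each digit → 4-bit binary:
  4 → 0100
  9 → 1001
  9 → 1001
  2 → 0010
  6 → 0110
  3 → 0011
= 0100 1001 1001 0010 0110 0011


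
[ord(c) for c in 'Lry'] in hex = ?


String: 'Lry'  (3 characters)
Per-character ASCII lookup:
  'L': uppercase starts at 65: 'L' = 65 + 11 = 76 → 0x4C
  'r': lowercase starts at 97: 'r' = 97 + 17 = 114 → 0x72
  'y': lowercase starts at 97: 'y' = 97 + 24 = 121 → 0x79
= 0x4C 0x72 0x79


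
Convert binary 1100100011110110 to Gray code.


Binary: 1100100011110110
Gray code: G = B XOR (B >> 1)
B >> 1 = 0110010001111011
1100100011110110 XOR 0110010001111011:
  1 XOR 0 = 1
  1 XOR 1 = 0
  0 XOR 1 = 1
  0 XOR 0 = 0
  1 XOR 0 = 1
  0 XOR 1 = 1
  0 XOR 0 = 0
  0 XOR 0 = 0
  1 XOR 0 = 1
  1 XOR 1 = 0
  1 XOR 1 = 0
  1 XOR 1 = 0
  0 XOR 1 = 1
  1 XOR 0 = 1
  1 XOR 1 = 0
  0 XOR 1 = 1
= 1010110010001101


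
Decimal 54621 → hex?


Divide by 16 repeatedly:
54621 ÷ 16 = 3413 remainder 13 (D)
3413 ÷ 16 = 213 remainder 5 (5)
213 ÷ 16 = 13 remainder 5 (5)
13 ÷ 16 = 0 remainder 13 (D)
Reading remainders bottom-up:
= 0xD55D


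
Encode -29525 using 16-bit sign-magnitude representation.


Sign bit: 1 (negative)
Magnitude: 29525 = 111001101010101
= 1111001101010101


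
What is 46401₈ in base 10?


Positional values:
Position 0: 1 × 8^0 = 1
Position 1: 0 × 8^1 = 0
Position 2: 4 × 8^2 = 256
Position 3: 6 × 8^3 = 3072
Position 4: 4 × 8^4 = 16384
Sum = 1 + 0 + 256 + 3072 + 16384
= 19713


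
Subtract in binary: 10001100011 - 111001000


Align and subtract column by column (LSB to MSB, borrowing when needed):
  10001100011
- 00111001000
  -----------
  col 0: (1 - 0 borrow-in) - 0 → 1 - 0 = 1, borrow out 0
  col 1: (1 - 0 borrow-in) - 0 → 1 - 0 = 1, borrow out 0
  col 2: (0 - 0 borrow-in) - 0 → 0 - 0 = 0, borrow out 0
  col 3: (0 - 0 borrow-in) - 1 → borrow from next column: (0+2) - 1 = 1, borrow out 1
  col 4: (0 - 1 borrow-in) - 0 → borrow from next column: (-1+2) - 0 = 1, borrow out 1
  col 5: (1 - 1 borrow-in) - 0 → 0 - 0 = 0, borrow out 0
  col 6: (1 - 0 borrow-in) - 1 → 1 - 1 = 0, borrow out 0
  col 7: (0 - 0 borrow-in) - 1 → borrow from next column: (0+2) - 1 = 1, borrow out 1
  col 8: (0 - 1 borrow-in) - 1 → borrow from next column: (-1+2) - 1 = 0, borrow out 1
  col 9: (0 - 1 borrow-in) - 0 → borrow from next column: (-1+2) - 0 = 1, borrow out 1
  col 10: (1 - 1 borrow-in) - 0 → 0 - 0 = 0, borrow out 0
Reading bits MSB→LSB: 01010011011
Strip leading zeros: 1010011011
= 1010011011


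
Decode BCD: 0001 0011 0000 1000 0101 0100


Each 4-bit group → digit:
  0001 → 1
  0011 → 3
  0000 → 0
  1000 → 8
  0101 → 5
  0100 → 4
= 130854


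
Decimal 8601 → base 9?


Divide by 9 repeatedly:
8601 ÷ 9 = 955 remainder 6
955 ÷ 9 = 106 remainder 1
106 ÷ 9 = 11 remainder 7
11 ÷ 9 = 1 remainder 2
1 ÷ 9 = 0 remainder 1
Reading remainders bottom-up:
= 12716


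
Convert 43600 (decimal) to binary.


Divide by 2 repeatedly:
43600 ÷ 2 = 21800 remainder 0
21800 ÷ 2 = 10900 remainder 0
10900 ÷ 2 = 5450 remainder 0
5450 ÷ 2 = 2725 remainder 0
2725 ÷ 2 = 1362 remainder 1
1362 ÷ 2 = 681 remainder 0
681 ÷ 2 = 340 remainder 1
340 ÷ 2 = 170 remainder 0
170 ÷ 2 = 85 remainder 0
85 ÷ 2 = 42 remainder 1
42 ÷ 2 = 21 remainder 0
21 ÷ 2 = 10 remainder 1
10 ÷ 2 = 5 remainder 0
5 ÷ 2 = 2 remainder 1
2 ÷ 2 = 1 remainder 0
1 ÷ 2 = 0 remainder 1
Reading remainders bottom-up:
= 1010101001010000


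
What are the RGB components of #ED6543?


Hex: #ED6543
R = ED₁₆ = 237
G = 65₁₆ = 101
B = 43₁₆ = 67
= RGB(237, 101, 67)


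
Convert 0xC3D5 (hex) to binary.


Each hex digit → 4 binary bits:
  C = 1100
  3 = 0011
  D = 1101
  5 = 0101
Concatenate: 1100 0011 1101 0101
= 1100001111010101


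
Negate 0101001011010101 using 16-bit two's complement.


Original: 0101001011010101
Step 1 - Invert all bits: 1010110100101010
Step 2 - Add 1: 1010110100101010 + 1
= 1010110100101011 (represents -21205)


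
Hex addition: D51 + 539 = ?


Align and add column by column (LSB to MSB, each column mod 16 with carry):
  0D51
+ 0539
  ----
  col 0: 1(1) + 9(9) + 0 (carry in) = 10 → A(10), carry out 0
  col 1: 5(5) + 3(3) + 0 (carry in) = 8 → 8(8), carry out 0
  col 2: D(13) + 5(5) + 0 (carry in) = 18 → 2(2), carry out 1
  col 3: 0(0) + 0(0) + 1 (carry in) = 1 → 1(1), carry out 0
Reading digits MSB→LSB: 128A
Strip leading zeros: 128A
= 0x128A


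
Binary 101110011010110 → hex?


Group into 4-bit nibbles: 0101110011010110
  0101 = 5
  1100 = C
  1101 = D
  0110 = 6
= 0x5CD6


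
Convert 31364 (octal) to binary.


Each octal digit → 3 binary bits:
  3 = 011
  1 = 001
  3 = 011
  6 = 110
  4 = 100
Concatenate: 011 001 011 110 100
= 011001011110100


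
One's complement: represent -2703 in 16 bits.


Original: 0000101010001111
Invert all bits:
  bit 0: 0 → 1
  bit 1: 0 → 1
  bit 2: 0 → 1
  bit 3: 0 → 1
  bit 4: 1 → 0
  bit 5: 0 → 1
  bit 6: 1 → 0
  bit 7: 0 → 1
  bit 8: 1 → 0
  bit 9: 0 → 1
  bit 10: 0 → 1
  bit 11: 0 → 1
  bit 12: 1 → 0
  bit 13: 1 → 0
  bit 14: 1 → 0
  bit 15: 1 → 0
= 1111010101110000


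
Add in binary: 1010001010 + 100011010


Align and add column by column (LSB to MSB, carry propagating):
  01010001010
+ 00100011010
  -----------
  col 0: 0 + 0 + 0 (carry in) = 0 → bit 0, carry out 0
  col 1: 1 + 1 + 0 (carry in) = 2 → bit 0, carry out 1
  col 2: 0 + 0 + 1 (carry in) = 1 → bit 1, carry out 0
  col 3: 1 + 1 + 0 (carry in) = 2 → bit 0, carry out 1
  col 4: 0 + 1 + 1 (carry in) = 2 → bit 0, carry out 1
  col 5: 0 + 0 + 1 (carry in) = 1 → bit 1, carry out 0
  col 6: 0 + 0 + 0 (carry in) = 0 → bit 0, carry out 0
  col 7: 1 + 0 + 0 (carry in) = 1 → bit 1, carry out 0
  col 8: 0 + 1 + 0 (carry in) = 1 → bit 1, carry out 0
  col 9: 1 + 0 + 0 (carry in) = 1 → bit 1, carry out 0
  col 10: 0 + 0 + 0 (carry in) = 0 → bit 0, carry out 0
Reading bits MSB→LSB: 01110100100
Strip leading zeros: 1110100100
= 1110100100


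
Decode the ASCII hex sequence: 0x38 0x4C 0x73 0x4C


Codes (hex): 0x38 0x4C 0x73 0x4C
Per-code ASCII lookup:
  0x38 = 56  (range 48-57: digits, 56 - 48 = 8) → '8'
  0x4C = 76  (range 65-90: uppercase, 76 - 65 = 11) → 'L'
  0x73 = 115  (range 97-122: lowercase, 115 - 97 = 18) → 's'
  0x4C = 76  (range 65-90: uppercase, 76 - 65 = 11) → 'L'
= '8LsL'


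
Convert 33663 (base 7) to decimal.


Positional values (base 7):
  3 × 7^0 = 3 × 1 = 3
  6 × 7^1 = 6 × 7 = 42
  6 × 7^2 = 6 × 49 = 294
  3 × 7^3 = 3 × 343 = 1029
  3 × 7^4 = 3 × 2401 = 7203
Sum = 3 + 42 + 294 + 1029 + 7203
= 8571


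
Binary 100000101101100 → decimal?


Positional values:
Bit 2: 1 × 2^2 = 4
Bit 3: 1 × 2^3 = 8
Bit 5: 1 × 2^5 = 32
Bit 6: 1 × 2^6 = 64
Bit 8: 1 × 2^8 = 256
Bit 14: 1 × 2^14 = 16384
Sum = 4 + 8 + 32 + 64 + 256 + 16384
= 16748


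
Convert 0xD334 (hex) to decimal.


Positional values:
Position 0: 4 × 16^0 = 4 × 1 = 4
Position 1: 3 × 16^1 = 3 × 16 = 48
Position 2: 3 × 16^2 = 3 × 256 = 768
Position 3: D × 16^3 = 13 × 4096 = 53248
Sum = 4 + 48 + 768 + 53248
= 54068


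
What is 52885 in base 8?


Divide by 8 repeatedly:
52885 ÷ 8 = 6610 remainder 5
6610 ÷ 8 = 826 remainder 2
826 ÷ 8 = 103 remainder 2
103 ÷ 8 = 12 remainder 7
12 ÷ 8 = 1 remainder 4
1 ÷ 8 = 0 remainder 1
Reading remainders bottom-up:
= 0o147225


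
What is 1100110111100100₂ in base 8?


Group into 3-bit groups: 001100110111100100
  001 = 1
  100 = 4
  110 = 6
  111 = 7
  100 = 4
  100 = 4
= 0o146744


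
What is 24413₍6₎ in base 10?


Positional values (base 6):
  3 × 6^0 = 3 × 1 = 3
  1 × 6^1 = 1 × 6 = 6
  4 × 6^2 = 4 × 36 = 144
  4 × 6^3 = 4 × 216 = 864
  2 × 6^4 = 2 × 1296 = 2592
Sum = 3 + 6 + 144 + 864 + 2592
= 3609


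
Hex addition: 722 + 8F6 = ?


Align and add column by column (LSB to MSB, each column mod 16 with carry):
  0722
+ 08F6
  ----
  col 0: 2(2) + 6(6) + 0 (carry in) = 8 → 8(8), carry out 0
  col 1: 2(2) + F(15) + 0 (carry in) = 17 → 1(1), carry out 1
  col 2: 7(7) + 8(8) + 1 (carry in) = 16 → 0(0), carry out 1
  col 3: 0(0) + 0(0) + 1 (carry in) = 1 → 1(1), carry out 0
Reading digits MSB→LSB: 1018
Strip leading zeros: 1018
= 0x1018


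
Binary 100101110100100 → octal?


Group into 3-bit groups: 100101110100100
  100 = 4
  101 = 5
  110 = 6
  100 = 4
  100 = 4
= 0o45644


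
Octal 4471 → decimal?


Positional values:
Position 0: 1 × 8^0 = 1
Position 1: 7 × 8^1 = 56
Position 2: 4 × 8^2 = 256
Position 3: 4 × 8^3 = 2048
Sum = 1 + 56 + 256 + 2048
= 2361


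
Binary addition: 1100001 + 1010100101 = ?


Align and add column by column (LSB to MSB, carry propagating):
  00001100001
+ 01010100101
  -----------
  col 0: 1 + 1 + 0 (carry in) = 2 → bit 0, carry out 1
  col 1: 0 + 0 + 1 (carry in) = 1 → bit 1, carry out 0
  col 2: 0 + 1 + 0 (carry in) = 1 → bit 1, carry out 0
  col 3: 0 + 0 + 0 (carry in) = 0 → bit 0, carry out 0
  col 4: 0 + 0 + 0 (carry in) = 0 → bit 0, carry out 0
  col 5: 1 + 1 + 0 (carry in) = 2 → bit 0, carry out 1
  col 6: 1 + 0 + 1 (carry in) = 2 → bit 0, carry out 1
  col 7: 0 + 1 + 1 (carry in) = 2 → bit 0, carry out 1
  col 8: 0 + 0 + 1 (carry in) = 1 → bit 1, carry out 0
  col 9: 0 + 1 + 0 (carry in) = 1 → bit 1, carry out 0
  col 10: 0 + 0 + 0 (carry in) = 0 → bit 0, carry out 0
Reading bits MSB→LSB: 01100000110
Strip leading zeros: 1100000110
= 1100000110


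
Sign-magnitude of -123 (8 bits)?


Sign bit: 1 (negative)
Magnitude: 123 = 1111011
= 11111011


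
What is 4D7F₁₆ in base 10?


Positional values:
Position 0: F × 16^0 = 15 × 1 = 15
Position 1: 7 × 16^1 = 7 × 16 = 112
Position 2: D × 16^2 = 13 × 256 = 3328
Position 3: 4 × 16^3 = 4 × 4096 = 16384
Sum = 15 + 112 + 3328 + 16384
= 19839


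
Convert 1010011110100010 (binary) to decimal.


Positional values:
Bit 1: 1 × 2^1 = 2
Bit 5: 1 × 2^5 = 32
Bit 7: 1 × 2^7 = 128
Bit 8: 1 × 2^8 = 256
Bit 9: 1 × 2^9 = 512
Bit 10: 1 × 2^10 = 1024
Bit 13: 1 × 2^13 = 8192
Bit 15: 1 × 2^15 = 32768
Sum = 2 + 32 + 128 + 256 + 512 + 1024 + 8192 + 32768
= 42914


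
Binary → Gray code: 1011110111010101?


Binary: 1011110111010101
Gray code: G = B XOR (B >> 1)
B >> 1 = 0101111011101010
1011110111010101 XOR 0101111011101010:
  1 XOR 0 = 1
  0 XOR 1 = 1
  1 XOR 0 = 1
  1 XOR 1 = 0
  1 XOR 1 = 0
  1 XOR 1 = 0
  0 XOR 1 = 1
  1 XOR 0 = 1
  1 XOR 1 = 0
  1 XOR 1 = 0
  0 XOR 1 = 1
  1 XOR 0 = 1
  0 XOR 1 = 1
  1 XOR 0 = 1
  0 XOR 1 = 1
  1 XOR 0 = 1
= 1110001100111111


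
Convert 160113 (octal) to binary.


Each octal digit → 3 binary bits:
  1 = 001
  6 = 110
  0 = 000
  1 = 001
  1 = 001
  3 = 011
Concatenate: 001 110 000 001 001 011
= 001110000001001011


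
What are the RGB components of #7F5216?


Hex: #7F5216
R = 7F₁₆ = 127
G = 52₁₆ = 82
B = 16₁₆ = 22
= RGB(127, 82, 22)


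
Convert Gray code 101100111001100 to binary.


Gray code: 101100111001100
MSB stays the same: 1
Each subsequent bit = prev_binary XOR current_gray:
  B[1] = 1 XOR 0 = 1
  B[2] = 1 XOR 1 = 0
  B[3] = 0 XOR 1 = 1
  B[4] = 1 XOR 0 = 1
  B[5] = 1 XOR 0 = 1
  B[6] = 1 XOR 1 = 0
  B[7] = 0 XOR 1 = 1
  B[8] = 1 XOR 1 = 0
  B[9] = 0 XOR 0 = 0
  B[10] = 0 XOR 0 = 0
  B[11] = 0 XOR 1 = 1
  B[12] = 1 XOR 1 = 0
  B[13] = 0 XOR 0 = 0
  B[14] = 0 XOR 0 = 0
= 110111010001000 (28296 decimal)


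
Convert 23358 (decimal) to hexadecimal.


Divide by 16 repeatedly:
23358 ÷ 16 = 1459 remainder 14 (E)
1459 ÷ 16 = 91 remainder 3 (3)
91 ÷ 16 = 5 remainder 11 (B)
5 ÷ 16 = 0 remainder 5 (5)
Reading remainders bottom-up:
= 0x5B3E


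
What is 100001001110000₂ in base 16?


Group into 4-bit nibbles: 0100001001110000
  0100 = 4
  0010 = 2
  0111 = 7
  0000 = 0
= 0x4270


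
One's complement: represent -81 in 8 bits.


Original: 01010001
Invert all bits:
  bit 0: 0 → 1
  bit 1: 1 → 0
  bit 2: 0 → 1
  bit 3: 1 → 0
  bit 4: 0 → 1
  bit 5: 0 → 1
  bit 6: 0 → 1
  bit 7: 1 → 0
= 10101110


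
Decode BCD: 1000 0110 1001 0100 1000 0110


Each 4-bit group → digit:
  1000 → 8
  0110 → 6
  1001 → 9
  0100 → 4
  1000 → 8
  0110 → 6
= 869486


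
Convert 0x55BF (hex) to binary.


Each hex digit → 4 binary bits:
  5 = 0101
  5 = 0101
  B = 1011
  F = 1111
Concatenate: 0101 0101 1011 1111
= 0101010110111111


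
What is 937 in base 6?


Divide by 6 repeatedly:
937 ÷ 6 = 156 remainder 1
156 ÷ 6 = 26 remainder 0
26 ÷ 6 = 4 remainder 2
4 ÷ 6 = 0 remainder 4
Reading remainders bottom-up:
= 4201


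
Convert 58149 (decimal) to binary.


Divide by 2 repeatedly:
58149 ÷ 2 = 29074 remainder 1
29074 ÷ 2 = 14537 remainder 0
14537 ÷ 2 = 7268 remainder 1
7268 ÷ 2 = 3634 remainder 0
3634 ÷ 2 = 1817 remainder 0
1817 ÷ 2 = 908 remainder 1
908 ÷ 2 = 454 remainder 0
454 ÷ 2 = 227 remainder 0
227 ÷ 2 = 113 remainder 1
113 ÷ 2 = 56 remainder 1
56 ÷ 2 = 28 remainder 0
28 ÷ 2 = 14 remainder 0
14 ÷ 2 = 7 remainder 0
7 ÷ 2 = 3 remainder 1
3 ÷ 2 = 1 remainder 1
1 ÷ 2 = 0 remainder 1
Reading remainders bottom-up:
= 1110001100100101


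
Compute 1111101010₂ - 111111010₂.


Align and subtract column by column (LSB to MSB, borrowing when needed):
  1111101010
- 0111111010
  ----------
  col 0: (0 - 0 borrow-in) - 0 → 0 - 0 = 0, borrow out 0
  col 1: (1 - 0 borrow-in) - 1 → 1 - 1 = 0, borrow out 0
  col 2: (0 - 0 borrow-in) - 0 → 0 - 0 = 0, borrow out 0
  col 3: (1 - 0 borrow-in) - 1 → 1 - 1 = 0, borrow out 0
  col 4: (0 - 0 borrow-in) - 1 → borrow from next column: (0+2) - 1 = 1, borrow out 1
  col 5: (1 - 1 borrow-in) - 1 → borrow from next column: (0+2) - 1 = 1, borrow out 1
  col 6: (1 - 1 borrow-in) - 1 → borrow from next column: (0+2) - 1 = 1, borrow out 1
  col 7: (1 - 1 borrow-in) - 1 → borrow from next column: (0+2) - 1 = 1, borrow out 1
  col 8: (1 - 1 borrow-in) - 1 → borrow from next column: (0+2) - 1 = 1, borrow out 1
  col 9: (1 - 1 borrow-in) - 0 → 0 - 0 = 0, borrow out 0
Reading bits MSB→LSB: 0111110000
Strip leading zeros: 111110000
= 111110000


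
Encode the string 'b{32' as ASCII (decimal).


String: 'b{32'  (4 characters)
Per-character ASCII lookup:
  'b': lowercase starts at 97: 'b' = 97 + 1 = 98
  '{': special character: '{' = 123
  '3': digits start at 48: '3' = 48 + 3 = 51
  '2': digits start at 48: '2' = 48 + 2 = 50
= 98 123 51 50


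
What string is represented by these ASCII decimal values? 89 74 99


Codes (decimal): 89 74 99
Per-code ASCII lookup:
  89  (range 65-90: uppercase, 89 - 65 = 24) → 'Y'
  74  (range 65-90: uppercase, 74 - 65 = 9) → 'J'
  99  (range 97-122: lowercase, 99 - 97 = 2) → 'c'
= 'YJc'


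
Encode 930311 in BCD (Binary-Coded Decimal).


Each digit → 4-bit binary:
  9 → 1001
  3 → 0011
  0 → 0000
  3 → 0011
  1 → 0001
  1 → 0001
= 1001 0011 0000 0011 0001 0001


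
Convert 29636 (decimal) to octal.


Divide by 8 repeatedly:
29636 ÷ 8 = 3704 remainder 4
3704 ÷ 8 = 463 remainder 0
463 ÷ 8 = 57 remainder 7
57 ÷ 8 = 7 remainder 1
7 ÷ 8 = 0 remainder 7
Reading remainders bottom-up:
= 0o71704


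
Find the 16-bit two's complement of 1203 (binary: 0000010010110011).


Original: 0000010010110011
Step 1 - Invert all bits: 1111101101001100
Step 2 - Add 1: 1111101101001100 + 1
= 1111101101001101 (represents -1203)


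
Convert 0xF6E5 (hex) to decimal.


Positional values:
Position 0: 5 × 16^0 = 5 × 1 = 5
Position 1: E × 16^1 = 14 × 16 = 224
Position 2: 6 × 16^2 = 6 × 256 = 1536
Position 3: F × 16^3 = 15 × 4096 = 61440
Sum = 5 + 224 + 1536 + 61440
= 63205


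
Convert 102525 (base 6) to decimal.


Positional values (base 6):
  5 × 6^0 = 5 × 1 = 5
  2 × 6^1 = 2 × 6 = 12
  5 × 6^2 = 5 × 36 = 180
  2 × 6^3 = 2 × 216 = 432
  0 × 6^4 = 0 × 1296 = 0
  1 × 6^5 = 1 × 7776 = 7776
Sum = 5 + 12 + 180 + 432 + 0 + 7776
= 8405


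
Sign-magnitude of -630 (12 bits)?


Sign bit: 1 (negative)
Magnitude: 630 = 01001110110
= 101001110110


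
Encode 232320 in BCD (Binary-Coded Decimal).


Each digit → 4-bit binary:
  2 → 0010
  3 → 0011
  2 → 0010
  3 → 0011
  2 → 0010
  0 → 0000
= 0010 0011 0010 0011 0010 0000


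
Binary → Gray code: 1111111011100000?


Binary: 1111111011100000
Gray code: G = B XOR (B >> 1)
B >> 1 = 0111111101110000
1111111011100000 XOR 0111111101110000:
  1 XOR 0 = 1
  1 XOR 1 = 0
  1 XOR 1 = 0
  1 XOR 1 = 0
  1 XOR 1 = 0
  1 XOR 1 = 0
  1 XOR 1 = 0
  0 XOR 1 = 1
  1 XOR 0 = 1
  1 XOR 1 = 0
  1 XOR 1 = 0
  0 XOR 1 = 1
  0 XOR 0 = 0
  0 XOR 0 = 0
  0 XOR 0 = 0
  0 XOR 0 = 0
= 1000000110010000


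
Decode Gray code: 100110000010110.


Gray code: 100110000010110
MSB stays the same: 1
Each subsequent bit = prev_binary XOR current_gray:
  B[1] = 1 XOR 0 = 1
  B[2] = 1 XOR 0 = 1
  B[3] = 1 XOR 1 = 0
  B[4] = 0 XOR 1 = 1
  B[5] = 1 XOR 0 = 1
  B[6] = 1 XOR 0 = 1
  B[7] = 1 XOR 0 = 1
  B[8] = 1 XOR 0 = 1
  B[9] = 1 XOR 0 = 1
  B[10] = 1 XOR 1 = 0
  B[11] = 0 XOR 0 = 0
  B[12] = 0 XOR 1 = 1
  B[13] = 1 XOR 1 = 0
  B[14] = 0 XOR 0 = 0
= 111011111100100 (30692 decimal)


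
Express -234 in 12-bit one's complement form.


Original: 000011101010
Invert all bits:
  bit 0: 0 → 1
  bit 1: 0 → 1
  bit 2: 0 → 1
  bit 3: 0 → 1
  bit 4: 1 → 0
  bit 5: 1 → 0
  bit 6: 1 → 0
  bit 7: 0 → 1
  bit 8: 1 → 0
  bit 9: 0 → 1
  bit 10: 1 → 0
  bit 11: 0 → 1
= 111100010101


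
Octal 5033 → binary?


Each octal digit → 3 binary bits:
  5 = 101
  0 = 000
  3 = 011
  3 = 011
Concatenate: 101 000 011 011
= 101000011011


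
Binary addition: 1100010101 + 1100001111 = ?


Align and add column by column (LSB to MSB, carry propagating):
  01100010101
+ 01100001111
  -----------
  col 0: 1 + 1 + 0 (carry in) = 2 → bit 0, carry out 1
  col 1: 0 + 1 + 1 (carry in) = 2 → bit 0, carry out 1
  col 2: 1 + 1 + 1 (carry in) = 3 → bit 1, carry out 1
  col 3: 0 + 1 + 1 (carry in) = 2 → bit 0, carry out 1
  col 4: 1 + 0 + 1 (carry in) = 2 → bit 0, carry out 1
  col 5: 0 + 0 + 1 (carry in) = 1 → bit 1, carry out 0
  col 6: 0 + 0 + 0 (carry in) = 0 → bit 0, carry out 0
  col 7: 0 + 0 + 0 (carry in) = 0 → bit 0, carry out 0
  col 8: 1 + 1 + 0 (carry in) = 2 → bit 0, carry out 1
  col 9: 1 + 1 + 1 (carry in) = 3 → bit 1, carry out 1
  col 10: 0 + 0 + 1 (carry in) = 1 → bit 1, carry out 0
Reading bits MSB→LSB: 11000100100
Strip leading zeros: 11000100100
= 11000100100


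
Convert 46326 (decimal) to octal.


Divide by 8 repeatedly:
46326 ÷ 8 = 5790 remainder 6
5790 ÷ 8 = 723 remainder 6
723 ÷ 8 = 90 remainder 3
90 ÷ 8 = 11 remainder 2
11 ÷ 8 = 1 remainder 3
1 ÷ 8 = 0 remainder 1
Reading remainders bottom-up:
= 0o132366


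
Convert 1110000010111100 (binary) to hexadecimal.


Group into 4-bit nibbles: 1110000010111100
  1110 = E
  0000 = 0
  1011 = B
  1100 = C
= 0xE0BC


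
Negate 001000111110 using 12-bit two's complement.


Original: 001000111110
Step 1 - Invert all bits: 110111000001
Step 2 - Add 1: 110111000001 + 1
= 110111000010 (represents -574)


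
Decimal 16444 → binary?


Divide by 2 repeatedly:
16444 ÷ 2 = 8222 remainder 0
8222 ÷ 2 = 4111 remainder 0
4111 ÷ 2 = 2055 remainder 1
2055 ÷ 2 = 1027 remainder 1
1027 ÷ 2 = 513 remainder 1
513 ÷ 2 = 256 remainder 1
256 ÷ 2 = 128 remainder 0
128 ÷ 2 = 64 remainder 0
64 ÷ 2 = 32 remainder 0
32 ÷ 2 = 16 remainder 0
16 ÷ 2 = 8 remainder 0
8 ÷ 2 = 4 remainder 0
4 ÷ 2 = 2 remainder 0
2 ÷ 2 = 1 remainder 0
1 ÷ 2 = 0 remainder 1
Reading remainders bottom-up:
= 100000000111100


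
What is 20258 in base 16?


Divide by 16 repeatedly:
20258 ÷ 16 = 1266 remainder 2 (2)
1266 ÷ 16 = 79 remainder 2 (2)
79 ÷ 16 = 4 remainder 15 (F)
4 ÷ 16 = 0 remainder 4 (4)
Reading remainders bottom-up:
= 0x4F22


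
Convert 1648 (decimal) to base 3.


Divide by 3 repeatedly:
1648 ÷ 3 = 549 remainder 1
549 ÷ 3 = 183 remainder 0
183 ÷ 3 = 61 remainder 0
61 ÷ 3 = 20 remainder 1
20 ÷ 3 = 6 remainder 2
6 ÷ 3 = 2 remainder 0
2 ÷ 3 = 0 remainder 2
Reading remainders bottom-up:
= 2021001


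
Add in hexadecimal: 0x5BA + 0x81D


Align and add column by column (LSB to MSB, each column mod 16 with carry):
  05BA
+ 081D
  ----
  col 0: A(10) + D(13) + 0 (carry in) = 23 → 7(7), carry out 1
  col 1: B(11) + 1(1) + 1 (carry in) = 13 → D(13), carry out 0
  col 2: 5(5) + 8(8) + 0 (carry in) = 13 → D(13), carry out 0
  col 3: 0(0) + 0(0) + 0 (carry in) = 0 → 0(0), carry out 0
Reading digits MSB→LSB: 0DD7
Strip leading zeros: DD7
= 0xDD7


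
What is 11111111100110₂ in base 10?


Positional values:
Bit 1: 1 × 2^1 = 2
Bit 2: 1 × 2^2 = 4
Bit 5: 1 × 2^5 = 32
Bit 6: 1 × 2^6 = 64
Bit 7: 1 × 2^7 = 128
Bit 8: 1 × 2^8 = 256
Bit 9: 1 × 2^9 = 512
Bit 10: 1 × 2^10 = 1024
Bit 11: 1 × 2^11 = 2048
Bit 12: 1 × 2^12 = 4096
Bit 13: 1 × 2^13 = 8192
Sum = 2 + 4 + 32 + 64 + 128 + 256 + 512 + 1024 + 2048 + 4096 + 8192
= 16358


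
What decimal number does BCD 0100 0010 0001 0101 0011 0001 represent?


Each 4-bit group → digit:
  0100 → 4
  0010 → 2
  0001 → 1
  0101 → 5
  0011 → 3
  0001 → 1
= 421531


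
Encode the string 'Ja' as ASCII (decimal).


String: 'Ja'  (2 characters)
Per-character ASCII lookup:
  'J': uppercase starts at 65: 'J' = 65 + 9 = 74
  'a': lowercase starts at 97: 'a' = 97 + 0 = 97
= 74 97


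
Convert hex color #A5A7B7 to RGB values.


Hex: #A5A7B7
R = A5₁₆ = 165
G = A7₁₆ = 167
B = B7₁₆ = 183
= RGB(165, 167, 183)


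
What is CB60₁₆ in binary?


Each hex digit → 4 binary bits:
  C = 1100
  B = 1011
  6 = 0110
  0 = 0000
Concatenate: 1100 1011 0110 0000
= 1100101101100000


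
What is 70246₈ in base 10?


Positional values:
Position 0: 6 × 8^0 = 6
Position 1: 4 × 8^1 = 32
Position 2: 2 × 8^2 = 128
Position 3: 0 × 8^3 = 0
Position 4: 7 × 8^4 = 28672
Sum = 6 + 32 + 128 + 0 + 28672
= 28838


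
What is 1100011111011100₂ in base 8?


Group into 3-bit groups: 001100011111011100
  001 = 1
  100 = 4
  011 = 3
  111 = 7
  011 = 3
  100 = 4
= 0o143734


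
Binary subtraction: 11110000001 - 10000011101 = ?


Align and subtract column by column (LSB to MSB, borrowing when needed):
  11110000001
- 10000011101
  -----------
  col 0: (1 - 0 borrow-in) - 1 → 1 - 1 = 0, borrow out 0
  col 1: (0 - 0 borrow-in) - 0 → 0 - 0 = 0, borrow out 0
  col 2: (0 - 0 borrow-in) - 1 → borrow from next column: (0+2) - 1 = 1, borrow out 1
  col 3: (0 - 1 borrow-in) - 1 → borrow from next column: (-1+2) - 1 = 0, borrow out 1
  col 4: (0 - 1 borrow-in) - 1 → borrow from next column: (-1+2) - 1 = 0, borrow out 1
  col 5: (0 - 1 borrow-in) - 0 → borrow from next column: (-1+2) - 0 = 1, borrow out 1
  col 6: (0 - 1 borrow-in) - 0 → borrow from next column: (-1+2) - 0 = 1, borrow out 1
  col 7: (1 - 1 borrow-in) - 0 → 0 - 0 = 0, borrow out 0
  col 8: (1 - 0 borrow-in) - 0 → 1 - 0 = 1, borrow out 0
  col 9: (1 - 0 borrow-in) - 0 → 1 - 0 = 1, borrow out 0
  col 10: (1 - 0 borrow-in) - 1 → 1 - 1 = 0, borrow out 0
Reading bits MSB→LSB: 01101100100
Strip leading zeros: 1101100100
= 1101100100


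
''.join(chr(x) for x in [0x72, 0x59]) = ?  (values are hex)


Codes (hex): 0x72 0x59
Per-code ASCII lookup:
  0x72 = 114  (range 97-122: lowercase, 114 - 97 = 17) → 'r'
  0x59 = 89  (range 65-90: uppercase, 89 - 65 = 24) → 'Y'
= 'rY'


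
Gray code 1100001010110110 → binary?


Gray code: 1100001010110110
MSB stays the same: 1
Each subsequent bit = prev_binary XOR current_gray:
  B[1] = 1 XOR 1 = 0
  B[2] = 0 XOR 0 = 0
  B[3] = 0 XOR 0 = 0
  B[4] = 0 XOR 0 = 0
  B[5] = 0 XOR 0 = 0
  B[6] = 0 XOR 1 = 1
  B[7] = 1 XOR 0 = 1
  B[8] = 1 XOR 1 = 0
  B[9] = 0 XOR 0 = 0
  B[10] = 0 XOR 1 = 1
  B[11] = 1 XOR 1 = 0
  B[12] = 0 XOR 0 = 0
  B[13] = 0 XOR 1 = 1
  B[14] = 1 XOR 1 = 0
  B[15] = 0 XOR 0 = 0
= 1000001100100100 (33572 decimal)


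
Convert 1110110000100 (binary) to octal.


Group into 3-bit groups: 001110110000100
  001 = 1
  110 = 6
  110 = 6
  000 = 0
  100 = 4
= 0o16604


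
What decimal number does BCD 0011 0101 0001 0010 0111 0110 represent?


Each 4-bit group → digit:
  0011 → 3
  0101 → 5
  0001 → 1
  0010 → 2
  0111 → 7
  0110 → 6
= 351276


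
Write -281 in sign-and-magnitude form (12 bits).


Sign bit: 1 (negative)
Magnitude: 281 = 00100011001
= 100100011001


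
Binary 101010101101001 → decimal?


Positional values:
Bit 0: 1 × 2^0 = 1
Bit 3: 1 × 2^3 = 8
Bit 5: 1 × 2^5 = 32
Bit 6: 1 × 2^6 = 64
Bit 8: 1 × 2^8 = 256
Bit 10: 1 × 2^10 = 1024
Bit 12: 1 × 2^12 = 4096
Bit 14: 1 × 2^14 = 16384
Sum = 1 + 8 + 32 + 64 + 256 + 1024 + 4096 + 16384
= 21865


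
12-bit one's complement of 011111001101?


Original: 011111001101
Invert all bits:
  bit 0: 0 → 1
  bit 1: 1 → 0
  bit 2: 1 → 0
  bit 3: 1 → 0
  bit 4: 1 → 0
  bit 5: 1 → 0
  bit 6: 0 → 1
  bit 7: 0 → 1
  bit 8: 1 → 0
  bit 9: 1 → 0
  bit 10: 0 → 1
  bit 11: 1 → 0
= 100000110010


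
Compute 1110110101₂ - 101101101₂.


Align and subtract column by column (LSB to MSB, borrowing when needed):
  1110110101
- 0101101101
  ----------
  col 0: (1 - 0 borrow-in) - 1 → 1 - 1 = 0, borrow out 0
  col 1: (0 - 0 borrow-in) - 0 → 0 - 0 = 0, borrow out 0
  col 2: (1 - 0 borrow-in) - 1 → 1 - 1 = 0, borrow out 0
  col 3: (0 - 0 borrow-in) - 1 → borrow from next column: (0+2) - 1 = 1, borrow out 1
  col 4: (1 - 1 borrow-in) - 0 → 0 - 0 = 0, borrow out 0
  col 5: (1 - 0 borrow-in) - 1 → 1 - 1 = 0, borrow out 0
  col 6: (0 - 0 borrow-in) - 1 → borrow from next column: (0+2) - 1 = 1, borrow out 1
  col 7: (1 - 1 borrow-in) - 0 → 0 - 0 = 0, borrow out 0
  col 8: (1 - 0 borrow-in) - 1 → 1 - 1 = 0, borrow out 0
  col 9: (1 - 0 borrow-in) - 0 → 1 - 0 = 1, borrow out 0
Reading bits MSB→LSB: 1001001000
Strip leading zeros: 1001001000
= 1001001000


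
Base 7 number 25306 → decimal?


Positional values (base 7):
  6 × 7^0 = 6 × 1 = 6
  0 × 7^1 = 0 × 7 = 0
  3 × 7^2 = 3 × 49 = 147
  5 × 7^3 = 5 × 343 = 1715
  2 × 7^4 = 2 × 2401 = 4802
Sum = 6 + 0 + 147 + 1715 + 4802
= 6670


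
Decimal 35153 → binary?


Divide by 2 repeatedly:
35153 ÷ 2 = 17576 remainder 1
17576 ÷ 2 = 8788 remainder 0
8788 ÷ 2 = 4394 remainder 0
4394 ÷ 2 = 2197 remainder 0
2197 ÷ 2 = 1098 remainder 1
1098 ÷ 2 = 549 remainder 0
549 ÷ 2 = 274 remainder 1
274 ÷ 2 = 137 remainder 0
137 ÷ 2 = 68 remainder 1
68 ÷ 2 = 34 remainder 0
34 ÷ 2 = 17 remainder 0
17 ÷ 2 = 8 remainder 1
8 ÷ 2 = 4 remainder 0
4 ÷ 2 = 2 remainder 0
2 ÷ 2 = 1 remainder 0
1 ÷ 2 = 0 remainder 1
Reading remainders bottom-up:
= 1000100101010001


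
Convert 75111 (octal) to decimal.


Positional values:
Position 0: 1 × 8^0 = 1
Position 1: 1 × 8^1 = 8
Position 2: 1 × 8^2 = 64
Position 3: 5 × 8^3 = 2560
Position 4: 7 × 8^4 = 28672
Sum = 1 + 8 + 64 + 2560 + 28672
= 31305


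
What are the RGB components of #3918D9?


Hex: #3918D9
R = 39₁₆ = 57
G = 18₁₆ = 24
B = D9₁₆ = 217
= RGB(57, 24, 217)


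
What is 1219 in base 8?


Divide by 8 repeatedly:
1219 ÷ 8 = 152 remainder 3
152 ÷ 8 = 19 remainder 0
19 ÷ 8 = 2 remainder 3
2 ÷ 8 = 0 remainder 2
Reading remainders bottom-up:
= 0o2303


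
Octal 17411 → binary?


Each octal digit → 3 binary bits:
  1 = 001
  7 = 111
  4 = 100
  1 = 001
  1 = 001
Concatenate: 001 111 100 001 001
= 001111100001001


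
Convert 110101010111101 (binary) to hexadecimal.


Group into 4-bit nibbles: 0110101010111101
  0110 = 6
  1010 = A
  1011 = B
  1101 = D
= 0x6ABD


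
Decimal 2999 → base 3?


Divide by 3 repeatedly:
2999 ÷ 3 = 999 remainder 2
999 ÷ 3 = 333 remainder 0
333 ÷ 3 = 111 remainder 0
111 ÷ 3 = 37 remainder 0
37 ÷ 3 = 12 remainder 1
12 ÷ 3 = 4 remainder 0
4 ÷ 3 = 1 remainder 1
1 ÷ 3 = 0 remainder 1
Reading remainders bottom-up:
= 11010002


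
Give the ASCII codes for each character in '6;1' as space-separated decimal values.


String: '6;1'  (3 characters)
Per-character ASCII lookup:
  '6': digits start at 48: '6' = 48 + 6 = 54
  ';': special character: ';' = 59
  '1': digits start at 48: '1' = 48 + 1 = 49
= 54 59 49


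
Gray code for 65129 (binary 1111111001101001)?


Binary: 1111111001101001
Gray code: G = B XOR (B >> 1)
B >> 1 = 0111111100110100
1111111001101001 XOR 0111111100110100:
  1 XOR 0 = 1
  1 XOR 1 = 0
  1 XOR 1 = 0
  1 XOR 1 = 0
  1 XOR 1 = 0
  1 XOR 1 = 0
  1 XOR 1 = 0
  0 XOR 1 = 1
  0 XOR 0 = 0
  1 XOR 0 = 1
  1 XOR 1 = 0
  0 XOR 1 = 1
  1 XOR 0 = 1
  0 XOR 1 = 1
  0 XOR 0 = 0
  1 XOR 0 = 1
= 1000000101011101


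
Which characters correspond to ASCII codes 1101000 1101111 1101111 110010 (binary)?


Codes (binary): 1101000 1101111 1101111 110010
Per-code ASCII lookup:
  1101000 = 104  (range 97-122: lowercase, 104 - 97 = 7) → 'h'
  1101111 = 111  (range 97-122: lowercase, 111 - 97 = 14) → 'o'
  1101111 = 111  (range 97-122: lowercase, 111 - 97 = 14) → 'o'
  110010 = 50  (range 48-57: digits, 50 - 48 = 2) → '2'
= 'hoo2'


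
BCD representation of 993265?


Each digit → 4-bit binary:
  9 → 1001
  9 → 1001
  3 → 0011
  2 → 0010
  6 → 0110
  5 → 0101
= 1001 1001 0011 0010 0110 0101


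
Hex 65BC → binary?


Each hex digit → 4 binary bits:
  6 = 0110
  5 = 0101
  B = 1011
  C = 1100
Concatenate: 0110 0101 1011 1100
= 0110010110111100


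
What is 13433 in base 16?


Divide by 16 repeatedly:
13433 ÷ 16 = 839 remainder 9 (9)
839 ÷ 16 = 52 remainder 7 (7)
52 ÷ 16 = 3 remainder 4 (4)
3 ÷ 16 = 0 remainder 3 (3)
Reading remainders bottom-up:
= 0x3479


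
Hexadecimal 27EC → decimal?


Positional values:
Position 0: C × 16^0 = 12 × 1 = 12
Position 1: E × 16^1 = 14 × 16 = 224
Position 2: 7 × 16^2 = 7 × 256 = 1792
Position 3: 2 × 16^3 = 2 × 4096 = 8192
Sum = 12 + 224 + 1792 + 8192
= 10220


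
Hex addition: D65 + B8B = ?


Align and add column by column (LSB to MSB, each column mod 16 with carry):
  0D65
+ 0B8B
  ----
  col 0: 5(5) + B(11) + 0 (carry in) = 16 → 0(0), carry out 1
  col 1: 6(6) + 8(8) + 1 (carry in) = 15 → F(15), carry out 0
  col 2: D(13) + B(11) + 0 (carry in) = 24 → 8(8), carry out 1
  col 3: 0(0) + 0(0) + 1 (carry in) = 1 → 1(1), carry out 0
Reading digits MSB→LSB: 18F0
Strip leading zeros: 18F0
= 0x18F0


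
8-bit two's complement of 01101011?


Original: 01101011
Step 1 - Invert all bits: 10010100
Step 2 - Add 1: 10010100 + 1
= 10010101 (represents -107)


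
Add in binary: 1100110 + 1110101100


Align and add column by column (LSB to MSB, carry propagating):
  00001100110
+ 01110101100
  -----------
  col 0: 0 + 0 + 0 (carry in) = 0 → bit 0, carry out 0
  col 1: 1 + 0 + 0 (carry in) = 1 → bit 1, carry out 0
  col 2: 1 + 1 + 0 (carry in) = 2 → bit 0, carry out 1
  col 3: 0 + 1 + 1 (carry in) = 2 → bit 0, carry out 1
  col 4: 0 + 0 + 1 (carry in) = 1 → bit 1, carry out 0
  col 5: 1 + 1 + 0 (carry in) = 2 → bit 0, carry out 1
  col 6: 1 + 0 + 1 (carry in) = 2 → bit 0, carry out 1
  col 7: 0 + 1 + 1 (carry in) = 2 → bit 0, carry out 1
  col 8: 0 + 1 + 1 (carry in) = 2 → bit 0, carry out 1
  col 9: 0 + 1 + 1 (carry in) = 2 → bit 0, carry out 1
  col 10: 0 + 0 + 1 (carry in) = 1 → bit 1, carry out 0
Reading bits MSB→LSB: 10000010010
Strip leading zeros: 10000010010
= 10000010010


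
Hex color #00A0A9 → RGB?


Hex: #00A0A9
R = 00₁₆ = 0
G = A0₁₆ = 160
B = A9₁₆ = 169
= RGB(0, 160, 169)


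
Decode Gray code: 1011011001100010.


Gray code: 1011011001100010
MSB stays the same: 1
Each subsequent bit = prev_binary XOR current_gray:
  B[1] = 1 XOR 0 = 1
  B[2] = 1 XOR 1 = 0
  B[3] = 0 XOR 1 = 1
  B[4] = 1 XOR 0 = 1
  B[5] = 1 XOR 1 = 0
  B[6] = 0 XOR 1 = 1
  B[7] = 1 XOR 0 = 1
  B[8] = 1 XOR 0 = 1
  B[9] = 1 XOR 1 = 0
  B[10] = 0 XOR 1 = 1
  B[11] = 1 XOR 0 = 1
  B[12] = 1 XOR 0 = 1
  B[13] = 1 XOR 0 = 1
  B[14] = 1 XOR 1 = 0
  B[15] = 0 XOR 0 = 0
= 1101101110111100 (56252 decimal)


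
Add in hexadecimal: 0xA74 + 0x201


Align and add column by column (LSB to MSB, each column mod 16 with carry):
  0A74
+ 0201
  ----
  col 0: 4(4) + 1(1) + 0 (carry in) = 5 → 5(5), carry out 0
  col 1: 7(7) + 0(0) + 0 (carry in) = 7 → 7(7), carry out 0
  col 2: A(10) + 2(2) + 0 (carry in) = 12 → C(12), carry out 0
  col 3: 0(0) + 0(0) + 0 (carry in) = 0 → 0(0), carry out 0
Reading digits MSB→LSB: 0C75
Strip leading zeros: C75
= 0xC75


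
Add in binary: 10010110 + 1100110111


Align and add column by column (LSB to MSB, carry propagating):
  00010010110
+ 01100110111
  -----------
  col 0: 0 + 1 + 0 (carry in) = 1 → bit 1, carry out 0
  col 1: 1 + 1 + 0 (carry in) = 2 → bit 0, carry out 1
  col 2: 1 + 1 + 1 (carry in) = 3 → bit 1, carry out 1
  col 3: 0 + 0 + 1 (carry in) = 1 → bit 1, carry out 0
  col 4: 1 + 1 + 0 (carry in) = 2 → bit 0, carry out 1
  col 5: 0 + 1 + 1 (carry in) = 2 → bit 0, carry out 1
  col 6: 0 + 0 + 1 (carry in) = 1 → bit 1, carry out 0
  col 7: 1 + 0 + 0 (carry in) = 1 → bit 1, carry out 0
  col 8: 0 + 1 + 0 (carry in) = 1 → bit 1, carry out 0
  col 9: 0 + 1 + 0 (carry in) = 1 → bit 1, carry out 0
  col 10: 0 + 0 + 0 (carry in) = 0 → bit 0, carry out 0
Reading bits MSB→LSB: 01111001101
Strip leading zeros: 1111001101
= 1111001101


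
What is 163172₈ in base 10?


Positional values:
Position 0: 2 × 8^0 = 2
Position 1: 7 × 8^1 = 56
Position 2: 1 × 8^2 = 64
Position 3: 3 × 8^3 = 1536
Position 4: 6 × 8^4 = 24576
Position 5: 1 × 8^5 = 32768
Sum = 2 + 56 + 64 + 1536 + 24576 + 32768
= 59002


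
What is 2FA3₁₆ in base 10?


Positional values:
Position 0: 3 × 16^0 = 3 × 1 = 3
Position 1: A × 16^1 = 10 × 16 = 160
Position 2: F × 16^2 = 15 × 256 = 3840
Position 3: 2 × 16^3 = 2 × 4096 = 8192
Sum = 3 + 160 + 3840 + 8192
= 12195


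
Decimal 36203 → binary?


Divide by 2 repeatedly:
36203 ÷ 2 = 18101 remainder 1
18101 ÷ 2 = 9050 remainder 1
9050 ÷ 2 = 4525 remainder 0
4525 ÷ 2 = 2262 remainder 1
2262 ÷ 2 = 1131 remainder 0
1131 ÷ 2 = 565 remainder 1
565 ÷ 2 = 282 remainder 1
282 ÷ 2 = 141 remainder 0
141 ÷ 2 = 70 remainder 1
70 ÷ 2 = 35 remainder 0
35 ÷ 2 = 17 remainder 1
17 ÷ 2 = 8 remainder 1
8 ÷ 2 = 4 remainder 0
4 ÷ 2 = 2 remainder 0
2 ÷ 2 = 1 remainder 0
1 ÷ 2 = 0 remainder 1
Reading remainders bottom-up:
= 1000110101101011


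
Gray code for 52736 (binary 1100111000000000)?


Binary: 1100111000000000
Gray code: G = B XOR (B >> 1)
B >> 1 = 0110011100000000
1100111000000000 XOR 0110011100000000:
  1 XOR 0 = 1
  1 XOR 1 = 0
  0 XOR 1 = 1
  0 XOR 0 = 0
  1 XOR 0 = 1
  1 XOR 1 = 0
  1 XOR 1 = 0
  0 XOR 1 = 1
  0 XOR 0 = 0
  0 XOR 0 = 0
  0 XOR 0 = 0
  0 XOR 0 = 0
  0 XOR 0 = 0
  0 XOR 0 = 0
  0 XOR 0 = 0
  0 XOR 0 = 0
= 1010100100000000


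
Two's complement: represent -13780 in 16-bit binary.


Original: 0011010111010100
Step 1 - Invert all bits: 1100101000101011
Step 2 - Add 1: 1100101000101011 + 1
= 1100101000101100 (represents -13780)


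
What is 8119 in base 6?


Divide by 6 repeatedly:
8119 ÷ 6 = 1353 remainder 1
1353 ÷ 6 = 225 remainder 3
225 ÷ 6 = 37 remainder 3
37 ÷ 6 = 6 remainder 1
6 ÷ 6 = 1 remainder 0
1 ÷ 6 = 0 remainder 1
Reading remainders bottom-up:
= 101331


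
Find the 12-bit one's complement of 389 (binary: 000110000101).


Original: 000110000101
Invert all bits:
  bit 0: 0 → 1
  bit 1: 0 → 1
  bit 2: 0 → 1
  bit 3: 1 → 0
  bit 4: 1 → 0
  bit 5: 0 → 1
  bit 6: 0 → 1
  bit 7: 0 → 1
  bit 8: 0 → 1
  bit 9: 1 → 0
  bit 10: 0 → 1
  bit 11: 1 → 0
= 111001111010


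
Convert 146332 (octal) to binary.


Each octal digit → 3 binary bits:
  1 = 001
  4 = 100
  6 = 110
  3 = 011
  3 = 011
  2 = 010
Concatenate: 001 100 110 011 011 010
= 001100110011011010


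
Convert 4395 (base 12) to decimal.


Positional values (base 12):
  5 × 12^0 = 5 × 1 = 5
  9 × 12^1 = 9 × 12 = 108
  3 × 12^2 = 3 × 144 = 432
  4 × 12^3 = 4 × 1728 = 6912
Sum = 5 + 108 + 432 + 6912
= 7457


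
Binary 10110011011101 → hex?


Group into 4-bit nibbles: 0010110011011101
  0010 = 2
  1100 = C
  1101 = D
  1101 = D
= 0x2CDD


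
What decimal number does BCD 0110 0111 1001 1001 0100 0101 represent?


Each 4-bit group → digit:
  0110 → 6
  0111 → 7
  1001 → 9
  1001 → 9
  0100 → 4
  0101 → 5
= 679945


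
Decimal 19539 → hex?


Divide by 16 repeatedly:
19539 ÷ 16 = 1221 remainder 3 (3)
1221 ÷ 16 = 76 remainder 5 (5)
76 ÷ 16 = 4 remainder 12 (C)
4 ÷ 16 = 0 remainder 4 (4)
Reading remainders bottom-up:
= 0x4C53


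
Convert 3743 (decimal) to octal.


Divide by 8 repeatedly:
3743 ÷ 8 = 467 remainder 7
467 ÷ 8 = 58 remainder 3
58 ÷ 8 = 7 remainder 2
7 ÷ 8 = 0 remainder 7
Reading remainders bottom-up:
= 0o7237


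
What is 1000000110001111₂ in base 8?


Group into 3-bit groups: 001000000110001111
  001 = 1
  000 = 0
  000 = 0
  110 = 6
  001 = 1
  111 = 7
= 0o100617


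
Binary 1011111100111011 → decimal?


Positional values:
Bit 0: 1 × 2^0 = 1
Bit 1: 1 × 2^1 = 2
Bit 3: 1 × 2^3 = 8
Bit 4: 1 × 2^4 = 16
Bit 5: 1 × 2^5 = 32
Bit 8: 1 × 2^8 = 256
Bit 9: 1 × 2^9 = 512
Bit 10: 1 × 2^10 = 1024
Bit 11: 1 × 2^11 = 2048
Bit 12: 1 × 2^12 = 4096
Bit 13: 1 × 2^13 = 8192
Bit 15: 1 × 2^15 = 32768
Sum = 1 + 2 + 8 + 16 + 32 + 256 + 512 + 1024 + 2048 + 4096 + 8192 + 32768
= 48955


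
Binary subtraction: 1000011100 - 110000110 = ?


Align and subtract column by column (LSB to MSB, borrowing when needed):
  1000011100
- 0110000110
  ----------
  col 0: (0 - 0 borrow-in) - 0 → 0 - 0 = 0, borrow out 0
  col 1: (0 - 0 borrow-in) - 1 → borrow from next column: (0+2) - 1 = 1, borrow out 1
  col 2: (1 - 1 borrow-in) - 1 → borrow from next column: (0+2) - 1 = 1, borrow out 1
  col 3: (1 - 1 borrow-in) - 0 → 0 - 0 = 0, borrow out 0
  col 4: (1 - 0 borrow-in) - 0 → 1 - 0 = 1, borrow out 0
  col 5: (0 - 0 borrow-in) - 0 → 0 - 0 = 0, borrow out 0
  col 6: (0 - 0 borrow-in) - 0 → 0 - 0 = 0, borrow out 0
  col 7: (0 - 0 borrow-in) - 1 → borrow from next column: (0+2) - 1 = 1, borrow out 1
  col 8: (0 - 1 borrow-in) - 1 → borrow from next column: (-1+2) - 1 = 0, borrow out 1
  col 9: (1 - 1 borrow-in) - 0 → 0 - 0 = 0, borrow out 0
Reading bits MSB→LSB: 0010010110
Strip leading zeros: 10010110
= 10010110


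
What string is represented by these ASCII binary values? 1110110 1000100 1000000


Codes (binary): 1110110 1000100 1000000
Per-code ASCII lookup:
  1110110 = 118  (range 97-122: lowercase, 118 - 97 = 21) → 'v'
  1000100 = 68  (range 65-90: uppercase, 68 - 65 = 3) → 'D'
  1000000 = 64  (special character) → '@'
= 'vD@'


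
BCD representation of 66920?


Each digit → 4-bit binary:
  6 → 0110
  6 → 0110
  9 → 1001
  2 → 0010
  0 → 0000
= 0110 0110 1001 0010 0000


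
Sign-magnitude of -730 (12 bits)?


Sign bit: 1 (negative)
Magnitude: 730 = 01011011010
= 101011011010


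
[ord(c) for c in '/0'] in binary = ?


String: '/0'  (2 characters)
Per-character ASCII lookup:
  '/': special character: '/' = 47 → 101111
  '0': digits start at 48: '0' = 48 + 0 = 48 → 110000
= 101111 110000


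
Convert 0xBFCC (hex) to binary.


Each hex digit → 4 binary bits:
  B = 1011
  F = 1111
  C = 1100
  C = 1100
Concatenate: 1011 1111 1100 1100
= 1011111111001100
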